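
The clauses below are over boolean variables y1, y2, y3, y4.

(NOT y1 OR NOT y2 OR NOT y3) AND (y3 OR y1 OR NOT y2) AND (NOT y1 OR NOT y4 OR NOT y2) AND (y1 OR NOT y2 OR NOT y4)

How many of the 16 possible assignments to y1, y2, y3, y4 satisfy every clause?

10

Split on y1, then y2.
  y1=T, y2=T: remaining (y3,y4) ∈ {(F,F)} — 1.
  y1=T, y2=F: remaining (y3,y4) ∈ {(F,F); (F,T); (T,F); (T,T)} — 4.
  y1=F, y2=T: remaining (y3,y4) ∈ {(T,F)} — 1.
  y1=F, y2=F: remaining (y3,y4) ∈ {(F,F); (F,T); (T,F); (T,T)} — 4.
Total: 1 + 4 + 1 + 4 = 10.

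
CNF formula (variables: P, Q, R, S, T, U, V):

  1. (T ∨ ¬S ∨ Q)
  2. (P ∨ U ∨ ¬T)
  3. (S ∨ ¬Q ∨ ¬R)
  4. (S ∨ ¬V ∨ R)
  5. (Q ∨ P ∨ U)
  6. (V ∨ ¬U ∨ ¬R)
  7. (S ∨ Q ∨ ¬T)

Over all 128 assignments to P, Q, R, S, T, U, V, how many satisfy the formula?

48

Case analysis on Q and S:
  Q=1, S=1: 24 of the 32 assignments to (P,R,T,U,V) work.
  Q=1, S=0: 7 of the 32 assignments to (P,R,T,U,V) work.
  Q=0, S=1: 10 of the 32 assignments to (P,R,T,U,V) work.
  Q=0, S=0: 7 of the 32 assignments to (P,R,T,U,V) work.
Total: 24 + 7 + 10 + 7 = 48.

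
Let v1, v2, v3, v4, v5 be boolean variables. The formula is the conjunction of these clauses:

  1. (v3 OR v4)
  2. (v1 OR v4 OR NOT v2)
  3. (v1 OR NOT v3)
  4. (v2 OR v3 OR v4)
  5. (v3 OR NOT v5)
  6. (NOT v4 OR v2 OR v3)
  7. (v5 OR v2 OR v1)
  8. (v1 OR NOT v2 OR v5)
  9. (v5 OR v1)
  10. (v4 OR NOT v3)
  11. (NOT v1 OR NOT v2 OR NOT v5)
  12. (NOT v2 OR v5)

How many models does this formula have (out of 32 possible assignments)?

2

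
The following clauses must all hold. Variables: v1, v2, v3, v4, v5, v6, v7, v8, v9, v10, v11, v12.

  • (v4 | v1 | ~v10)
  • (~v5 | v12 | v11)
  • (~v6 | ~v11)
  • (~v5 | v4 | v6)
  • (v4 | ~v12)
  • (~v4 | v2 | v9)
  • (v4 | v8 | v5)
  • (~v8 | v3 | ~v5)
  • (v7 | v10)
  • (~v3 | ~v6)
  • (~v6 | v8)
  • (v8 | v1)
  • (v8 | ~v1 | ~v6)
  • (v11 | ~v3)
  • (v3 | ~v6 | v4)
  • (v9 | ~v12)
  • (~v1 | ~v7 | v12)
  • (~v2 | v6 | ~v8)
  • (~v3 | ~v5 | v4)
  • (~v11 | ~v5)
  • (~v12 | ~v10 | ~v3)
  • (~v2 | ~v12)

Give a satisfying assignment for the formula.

v9 occurs only positively in the remaining clauses — set v9 = True.
Set v1 = True and propagate.
Set v2 = False and propagate.
For the remaining variables, v3 = False, v4 = True, v5 = True, v6 = False, v7 = True, v8 = False, v10 = True, v11 = False, v12 = True works.

v1=1, v2=0, v3=0, v4=1, v5=1, v6=0, v7=1, v8=0, v9=1, v10=1, v11=0, v12=1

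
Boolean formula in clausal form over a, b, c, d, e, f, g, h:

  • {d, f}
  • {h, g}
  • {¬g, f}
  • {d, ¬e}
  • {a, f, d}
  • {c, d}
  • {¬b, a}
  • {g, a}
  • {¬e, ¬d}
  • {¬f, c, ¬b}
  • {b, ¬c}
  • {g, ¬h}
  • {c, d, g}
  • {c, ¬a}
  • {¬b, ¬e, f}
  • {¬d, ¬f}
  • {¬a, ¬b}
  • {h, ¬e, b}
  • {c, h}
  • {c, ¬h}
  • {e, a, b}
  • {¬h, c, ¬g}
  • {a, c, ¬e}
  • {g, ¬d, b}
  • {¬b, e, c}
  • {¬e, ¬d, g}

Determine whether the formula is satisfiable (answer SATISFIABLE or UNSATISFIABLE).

UNSATISFIABLE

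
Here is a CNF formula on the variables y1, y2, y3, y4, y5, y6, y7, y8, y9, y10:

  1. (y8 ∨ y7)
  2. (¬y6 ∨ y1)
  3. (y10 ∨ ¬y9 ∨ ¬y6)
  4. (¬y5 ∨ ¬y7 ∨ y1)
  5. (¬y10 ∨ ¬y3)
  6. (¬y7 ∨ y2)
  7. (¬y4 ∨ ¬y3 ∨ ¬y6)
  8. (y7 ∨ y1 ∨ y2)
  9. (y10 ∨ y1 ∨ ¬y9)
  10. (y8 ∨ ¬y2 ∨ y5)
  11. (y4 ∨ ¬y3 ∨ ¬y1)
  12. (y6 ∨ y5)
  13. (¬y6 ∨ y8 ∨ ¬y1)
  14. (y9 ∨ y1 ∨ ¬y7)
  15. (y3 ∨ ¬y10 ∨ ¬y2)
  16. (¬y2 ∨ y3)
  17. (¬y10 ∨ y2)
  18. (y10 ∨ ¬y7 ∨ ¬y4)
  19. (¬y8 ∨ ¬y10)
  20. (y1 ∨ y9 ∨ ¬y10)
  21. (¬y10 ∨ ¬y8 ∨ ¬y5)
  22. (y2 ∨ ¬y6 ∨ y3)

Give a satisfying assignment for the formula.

Try y1 = False.
  then y6 is forced to False.
  then y5 is forced to True.
  then y7 is forced to False.
  then y8 is forced to True.
  then y2 is forced to True.
  then y3 is forced to True.
  then y10 is forced to False.
  then y9 is forced to False.
y4 is now unconstrained; take y4 = True.

y1=F, y2=T, y3=T, y4=T, y5=T, y6=F, y7=F, y8=T, y9=F, y10=F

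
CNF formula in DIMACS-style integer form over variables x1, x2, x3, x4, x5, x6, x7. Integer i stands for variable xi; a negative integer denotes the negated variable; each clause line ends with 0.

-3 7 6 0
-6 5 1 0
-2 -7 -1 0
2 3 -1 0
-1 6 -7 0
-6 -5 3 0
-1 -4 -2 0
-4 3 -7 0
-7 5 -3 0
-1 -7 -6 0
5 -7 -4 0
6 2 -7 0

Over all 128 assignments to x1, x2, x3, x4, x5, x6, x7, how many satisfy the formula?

Case analysis on x7 and x1:
  x7=T, x1=T: a clause becomes empty — 0.
  x7=T, x1=F: 8 of the 32 assignments to (x2,x3,x4,x5,x6) work.
  x7=F, x1=T: 9 of the 32 assignments to (x2,x3,x4,x5,x6) work.
  x7=F, x1=F: x2, x4 free; 3 ways for (x3,x5,x6) × 2^2 = 12.
Total: 0 + 8 + 9 + 12 = 29.

29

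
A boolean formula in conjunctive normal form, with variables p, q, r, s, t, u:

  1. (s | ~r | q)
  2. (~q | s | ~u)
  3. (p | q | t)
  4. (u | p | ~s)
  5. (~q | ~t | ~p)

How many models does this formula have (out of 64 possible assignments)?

Split on q, then p.
  q=1, p=1: r free; 3 ways for (s,t,u) × 2^1 = 6.
  q=1, p=0: r, t free; 2 ways for (s,u) × 2^2 = 8.
  q=0, p=1: t, u free; 3 ways for (r,s) × 2^2 = 12.
  q=0, p=0: remaining (r,s,t,u) ∈ {(0,0,1,0); (0,0,1,1); (0,1,1,1); (1,1,1,1)} — 4.
Total: 6 + 8 + 12 + 4 = 30.

30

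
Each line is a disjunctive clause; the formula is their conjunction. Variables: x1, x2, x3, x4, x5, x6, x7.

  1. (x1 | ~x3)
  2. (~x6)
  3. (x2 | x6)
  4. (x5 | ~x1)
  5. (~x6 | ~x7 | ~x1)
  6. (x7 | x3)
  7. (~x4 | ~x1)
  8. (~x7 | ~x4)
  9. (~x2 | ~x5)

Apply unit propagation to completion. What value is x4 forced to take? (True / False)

False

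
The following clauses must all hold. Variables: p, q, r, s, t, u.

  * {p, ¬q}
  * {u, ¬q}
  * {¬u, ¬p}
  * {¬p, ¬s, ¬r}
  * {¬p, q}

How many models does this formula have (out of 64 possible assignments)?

16

Split on p, then q.
  p=T, q=T: a clause becomes empty — 0.
  p=T, q=F: a clause becomes empty — 0.
  p=F, q=T: a clause becomes empty — 0.
  p=F, q=F: r, s, t, u free → 2^4 = 16.
Total: 0 + 0 + 0 + 16 = 16.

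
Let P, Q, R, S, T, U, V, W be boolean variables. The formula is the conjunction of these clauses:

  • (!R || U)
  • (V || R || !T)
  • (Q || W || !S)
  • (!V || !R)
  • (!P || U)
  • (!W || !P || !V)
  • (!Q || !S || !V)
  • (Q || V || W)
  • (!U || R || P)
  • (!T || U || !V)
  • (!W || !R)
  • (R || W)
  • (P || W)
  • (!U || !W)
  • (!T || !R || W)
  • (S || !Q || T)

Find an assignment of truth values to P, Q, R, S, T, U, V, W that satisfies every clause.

P=1  Q=1  R=1  S=1  T=0  U=1  V=0  W=0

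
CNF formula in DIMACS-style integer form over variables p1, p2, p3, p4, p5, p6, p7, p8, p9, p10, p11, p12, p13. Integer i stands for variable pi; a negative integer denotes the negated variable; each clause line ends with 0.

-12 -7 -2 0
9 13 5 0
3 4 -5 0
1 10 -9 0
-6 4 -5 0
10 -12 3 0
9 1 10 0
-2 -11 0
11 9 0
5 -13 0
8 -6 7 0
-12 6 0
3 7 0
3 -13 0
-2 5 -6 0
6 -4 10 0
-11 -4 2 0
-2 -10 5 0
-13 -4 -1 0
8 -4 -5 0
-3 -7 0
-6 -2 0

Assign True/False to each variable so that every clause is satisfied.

Pure literal: p12 appears only negated; assign p12 = False.
Try p1 = True.
Branch on p2: take p2 = False.
The remaining clauses are satisfied by p3 = False, p4 = False, p5 = False, p6 = True, p7 = True, p8 = False, p9 = True, p10 = True, p11 = False, p13 = False.

p1 = True, p2 = False, p3 = False, p4 = False, p5 = False, p6 = True, p7 = True, p8 = False, p9 = True, p10 = True, p11 = False, p12 = False, p13 = False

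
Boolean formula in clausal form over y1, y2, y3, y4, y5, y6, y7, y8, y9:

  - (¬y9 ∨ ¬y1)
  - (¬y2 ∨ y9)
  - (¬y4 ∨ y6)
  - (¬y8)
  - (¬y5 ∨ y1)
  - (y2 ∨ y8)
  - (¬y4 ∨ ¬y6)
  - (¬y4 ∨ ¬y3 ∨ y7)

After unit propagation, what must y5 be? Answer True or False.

Unit clause (¬y8) sets y8 = False.
(y2 ∨ y8) with y8 = False leaves only y2, so y2 = True.
In (y9 ∨ ¬y2), ¬y2 is now false; y9 must hold, so y9 = True.
In (¬y1 ∨ ¬y9), ¬y9 is now false; ¬y1 must hold, so y1 = False.
From (¬y5 ∨ y1) and y1 = False: y5 = False.

False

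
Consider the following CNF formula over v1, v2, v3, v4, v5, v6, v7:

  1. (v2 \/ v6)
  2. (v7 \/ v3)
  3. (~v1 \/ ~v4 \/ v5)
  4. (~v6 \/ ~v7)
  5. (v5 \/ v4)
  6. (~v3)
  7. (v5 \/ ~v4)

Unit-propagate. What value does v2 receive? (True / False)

True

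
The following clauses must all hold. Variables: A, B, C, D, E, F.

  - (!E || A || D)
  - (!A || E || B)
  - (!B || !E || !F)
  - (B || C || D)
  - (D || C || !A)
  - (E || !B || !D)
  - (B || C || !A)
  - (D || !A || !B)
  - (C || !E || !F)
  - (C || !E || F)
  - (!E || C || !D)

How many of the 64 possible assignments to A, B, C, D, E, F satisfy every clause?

18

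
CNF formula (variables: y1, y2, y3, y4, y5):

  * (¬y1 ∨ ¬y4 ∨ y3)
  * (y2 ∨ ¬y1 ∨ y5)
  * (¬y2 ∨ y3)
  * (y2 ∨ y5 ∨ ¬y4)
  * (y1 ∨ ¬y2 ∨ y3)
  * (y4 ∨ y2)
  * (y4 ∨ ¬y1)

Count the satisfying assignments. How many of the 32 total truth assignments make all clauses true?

Split on y2, then y1.
  y2=T, y1=T: remaining (y3,y4,y5) ∈ {(T,T,F); (T,T,T)} — 2.
  y2=T, y1=F: remaining (y3,y4,y5) ∈ {(T,F,F); (T,F,T); (T,T,F); (T,T,T)} — 4.
  y2=F, y1=T: remaining (y3,y4,y5) ∈ {(T,T,T)} — 1.
  y2=F, y1=F: remaining (y3,y4,y5) ∈ {(F,T,T); (T,T,T)} — 2.
Total: 2 + 4 + 1 + 2 = 9.

9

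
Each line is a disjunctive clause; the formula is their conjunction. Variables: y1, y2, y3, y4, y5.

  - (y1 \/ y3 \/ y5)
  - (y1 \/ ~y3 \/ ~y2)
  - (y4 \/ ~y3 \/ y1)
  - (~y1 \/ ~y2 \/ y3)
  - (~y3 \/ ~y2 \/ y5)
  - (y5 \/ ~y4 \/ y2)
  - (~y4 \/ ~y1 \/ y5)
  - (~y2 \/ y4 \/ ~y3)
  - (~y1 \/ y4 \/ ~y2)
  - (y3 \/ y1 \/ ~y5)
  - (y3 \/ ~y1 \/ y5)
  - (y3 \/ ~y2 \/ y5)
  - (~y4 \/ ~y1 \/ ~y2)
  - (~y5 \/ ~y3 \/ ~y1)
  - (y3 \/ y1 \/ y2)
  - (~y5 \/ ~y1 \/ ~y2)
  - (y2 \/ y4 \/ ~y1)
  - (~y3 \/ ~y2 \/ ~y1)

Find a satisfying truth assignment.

Set y1 = False and propagate.
Try y2 = False.
  then y3 is forced to True.
  then y4 is forced to True.
  then y5 is forced to True.
Check each clause:
  1. (y3 \/ y1 \/ y5) — y3 is true.
  2. (~y2 \/ y1 \/ ~y3) — ~y2 is true.
  3. (y4 \/ ~y3 \/ y1) — y4 is true.
  4. (~y1 \/ y3 \/ ~y2) — y3 is true.
  5. (~y2 \/ y5 \/ ~y3) — y5 is true.
  6. (~y4 \/ y5 \/ y2) — y5 is true.
  7. (y5 \/ ~y4 \/ ~y1) — y5 is true.
  8. (~y3 \/ y4 \/ ~y2) — y4 is true.
  9. (~y2 \/ y4 \/ ~y1) — y4 is true.
  10. (y3 \/ ~y5 \/ y1) — y3 is true.
  11. (y3 \/ y5 \/ ~y1) — y3 is true.
  12. (~y2 \/ y3 \/ y5) — y3 is true.
  13. (~y4 \/ ~y2 \/ ~y1) — ~y2 is true.
  14. (~y3 \/ ~y5 \/ ~y1) — ~y1 is true.
  15. (y1 \/ y3 \/ y2) — y3 is true.
  16. (~y1 \/ ~y2 \/ ~y5) — ~y1 is true.
  17. (y4 \/ ~y1 \/ y2) — y4 is true.
  18. (~y3 \/ ~y1 \/ ~y2) — ~y2 is true.

y1 = F  y2 = F  y3 = T  y4 = T  y5 = T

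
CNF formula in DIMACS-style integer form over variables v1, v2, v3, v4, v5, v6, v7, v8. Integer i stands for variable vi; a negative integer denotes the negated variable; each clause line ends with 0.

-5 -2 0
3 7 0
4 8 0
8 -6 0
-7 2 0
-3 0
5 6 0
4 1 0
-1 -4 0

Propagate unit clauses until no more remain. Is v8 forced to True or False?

True

(!v3) is a unit clause: v3 = False.
(v3 || v7) with v3 = False leaves only v7, so v7 = True.
In (v2 || !v7), !v7 is now false; v2 must hold, so v2 = True.
In (!v2 || !v5), !v2 is now false; !v5 must hold, so v5 = False.
From (v5 || v6) and v5 = False: v6 = True.
(!v6 || v8) with v6 = True leaves only v8, so v8 = True.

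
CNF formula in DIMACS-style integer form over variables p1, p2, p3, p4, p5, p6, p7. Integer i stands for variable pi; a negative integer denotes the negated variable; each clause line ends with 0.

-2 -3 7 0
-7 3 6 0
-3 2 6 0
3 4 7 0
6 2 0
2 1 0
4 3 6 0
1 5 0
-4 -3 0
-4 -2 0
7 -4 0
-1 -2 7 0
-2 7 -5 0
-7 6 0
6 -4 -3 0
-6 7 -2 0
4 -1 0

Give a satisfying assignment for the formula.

p1=0, p2=1, p3=1, p4=0, p5=1, p6=1, p7=1

Check each clause:
  1. (~p2 \/ p7 \/ ~p3) — p7 is true.
  2. (p6 \/ p3 \/ ~p7) — p3 is true.
  3. (p6 \/ p2 \/ ~p3) — p2 is true.
  4. (p4 \/ p7 \/ p3) — p3 is true.
  5. (p6 \/ p2) — p2 is true.
  6. (p1 \/ p2) — p2 is true.
  7. (p6 \/ p4 \/ p3) — p3 is true.
  8. (p1 \/ p5) — p5 is true.
  9. (~p4 \/ ~p3) — ~p4 is true.
  10. (~p4 \/ ~p2) — ~p4 is true.
  11. (p7 \/ ~p4) — ~p4 is true.
  12. (~p2 \/ ~p1 \/ p7) — ~p1 is true.
  13. (p7 \/ ~p5 \/ ~p2) — p7 is true.
  14. (p6 \/ ~p7) — p6 is true.
  15. (p6 \/ ~p4 \/ ~p3) — ~p4 is true.
  16. (~p2 \/ p7 \/ ~p6) — p7 is true.
  17. (p4 \/ ~p1) — ~p1 is true.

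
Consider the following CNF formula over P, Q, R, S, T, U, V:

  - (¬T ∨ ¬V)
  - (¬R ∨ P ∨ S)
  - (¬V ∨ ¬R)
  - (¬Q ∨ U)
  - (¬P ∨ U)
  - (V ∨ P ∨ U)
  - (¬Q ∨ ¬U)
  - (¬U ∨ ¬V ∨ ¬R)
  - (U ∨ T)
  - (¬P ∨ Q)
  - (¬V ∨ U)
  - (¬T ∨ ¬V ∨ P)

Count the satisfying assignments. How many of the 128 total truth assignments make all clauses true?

8

Split on U, then V.
  U=1, V=1: remaining (P,Q,R,S,T) ∈ {(0,0,0,0,0); (0,0,0,1,0)} — 2.
  U=1, V=0: T free; 3 ways for (P,Q,R,S) × 2^1 = 6.
  U=0, V=1: a clause becomes empty — 0.
  U=0, V=0: a clause becomes empty — 0.
Total: 2 + 6 + 0 + 0 = 8.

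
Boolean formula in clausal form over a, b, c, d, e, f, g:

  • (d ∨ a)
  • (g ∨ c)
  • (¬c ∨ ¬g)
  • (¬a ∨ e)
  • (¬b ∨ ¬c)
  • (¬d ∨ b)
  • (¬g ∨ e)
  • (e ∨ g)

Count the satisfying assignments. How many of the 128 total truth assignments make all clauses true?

10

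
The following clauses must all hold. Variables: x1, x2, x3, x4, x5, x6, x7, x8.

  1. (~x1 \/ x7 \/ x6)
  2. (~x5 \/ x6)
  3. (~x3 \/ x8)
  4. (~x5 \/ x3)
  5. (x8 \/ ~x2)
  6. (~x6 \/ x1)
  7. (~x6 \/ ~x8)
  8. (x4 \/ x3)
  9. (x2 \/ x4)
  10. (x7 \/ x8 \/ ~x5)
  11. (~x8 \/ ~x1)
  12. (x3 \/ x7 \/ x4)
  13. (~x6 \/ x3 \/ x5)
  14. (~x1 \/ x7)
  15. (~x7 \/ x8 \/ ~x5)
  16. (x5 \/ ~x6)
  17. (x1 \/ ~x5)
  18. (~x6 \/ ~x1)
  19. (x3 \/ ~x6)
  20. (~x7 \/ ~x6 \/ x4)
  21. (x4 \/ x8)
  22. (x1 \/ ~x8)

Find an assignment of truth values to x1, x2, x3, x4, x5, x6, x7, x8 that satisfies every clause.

x1=True, x2=False, x3=False, x4=True, x5=False, x6=False, x7=True, x8=False

Check each clause:
  1. (x6 \/ x7 \/ ~x1) — x7 is true.
  2. (x6 \/ ~x5) — ~x5 is true.
  3. (x8 \/ ~x3) — ~x3 is true.
  4. (~x5 \/ x3) — ~x5 is true.
  5. (x8 \/ ~x2) — ~x2 is true.
  6. (x1 \/ ~x6) — x1 is true.
  7. (~x8 \/ ~x6) — ~x8 is true.
  8. (x4 \/ x3) — x4 is true.
  9. (x4 \/ x2) — x4 is true.
  10. (x8 \/ ~x5 \/ x7) — ~x5 is true.
  11. (~x8 \/ ~x1) — ~x8 is true.
  12. (x4 \/ x3 \/ x7) — x4 is true.
  13. (~x6 \/ x5 \/ x3) — ~x6 is true.
  14. (x7 \/ ~x1) — x7 is true.
  15. (~x7 \/ ~x5 \/ x8) — ~x5 is true.
  16. (x5 \/ ~x6) — ~x6 is true.
  17. (x1 \/ ~x5) — x1 is true.
  18. (~x6 \/ ~x1) — ~x6 is true.
  19. (x3 \/ ~x6) — ~x6 is true.
  20. (~x6 \/ ~x7 \/ x4) — ~x6 is true.
  21. (x8 \/ x4) — x4 is true.
  22. (x1 \/ ~x8) — ~x8 is true.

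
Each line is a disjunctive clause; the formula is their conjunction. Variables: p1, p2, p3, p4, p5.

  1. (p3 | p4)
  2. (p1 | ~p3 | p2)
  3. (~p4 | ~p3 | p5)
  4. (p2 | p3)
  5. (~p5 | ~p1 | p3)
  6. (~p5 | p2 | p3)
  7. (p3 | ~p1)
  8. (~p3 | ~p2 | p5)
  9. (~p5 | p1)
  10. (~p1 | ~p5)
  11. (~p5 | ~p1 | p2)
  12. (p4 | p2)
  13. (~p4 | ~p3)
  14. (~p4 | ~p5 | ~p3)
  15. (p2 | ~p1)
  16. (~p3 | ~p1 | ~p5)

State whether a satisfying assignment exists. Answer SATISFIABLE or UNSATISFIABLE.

Branch on p1: take p1 = False.
  then p5 is forced to False.
The remaining clauses are satisfied by p2 = True, p3 = False, p4 = True.
Every clause has at least one true literal under this assignment.
So p1=F, p2=T, p3=F, p4=T, p5=F is a satisfying assignment.

SATISFIABLE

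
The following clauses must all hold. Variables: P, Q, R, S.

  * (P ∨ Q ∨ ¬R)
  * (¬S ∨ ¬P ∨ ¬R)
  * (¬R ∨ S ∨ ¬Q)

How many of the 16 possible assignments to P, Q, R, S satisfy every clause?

Split on R, then P.
  R=1, P=1: remaining (Q,S) ∈ {(0,0)} — 1.
  R=1, P=0: remaining (Q,S) ∈ {(1,1)} — 1.
  R=0, P=1: remaining (Q,S) ∈ {(0,0); (0,1); (1,0); (1,1)} — 4.
  R=0, P=0: remaining (Q,S) ∈ {(0,0); (0,1); (1,0); (1,1)} — 4.
Total: 1 + 1 + 4 + 4 = 10.

10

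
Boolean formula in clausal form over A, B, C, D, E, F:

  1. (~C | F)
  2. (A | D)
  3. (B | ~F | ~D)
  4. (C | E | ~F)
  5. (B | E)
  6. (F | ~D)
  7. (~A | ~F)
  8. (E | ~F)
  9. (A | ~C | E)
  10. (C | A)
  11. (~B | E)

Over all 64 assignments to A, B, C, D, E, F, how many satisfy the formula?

Satisfying assignments:
  A=F B=T C=T D=T E=T F=T
  A=T B=F C=F D=F E=T F=F
  A=T B=T C=F D=F E=T F=F
That's 3 in total.

3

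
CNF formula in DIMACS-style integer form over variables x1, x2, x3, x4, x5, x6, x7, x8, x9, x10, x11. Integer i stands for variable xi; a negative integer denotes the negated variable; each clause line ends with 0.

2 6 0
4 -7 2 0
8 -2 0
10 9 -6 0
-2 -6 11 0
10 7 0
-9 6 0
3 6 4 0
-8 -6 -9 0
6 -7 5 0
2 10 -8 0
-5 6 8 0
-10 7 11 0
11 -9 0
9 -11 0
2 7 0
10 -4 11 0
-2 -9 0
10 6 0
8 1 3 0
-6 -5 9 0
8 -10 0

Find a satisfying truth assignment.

x1 = 1, x2 = 0, x3 = 1, x4 = 1, x5 = 1, x6 = 1, x7 = 1, x8 = 0, x9 = 1, x10 = 0, x11 = 1

Pure literal: x1 appears only positively; assign x1 = True.
x3 occurs only positively in the remaining clauses — set x3 = True.
Branch on x2: take x2 = False.
  then x6 is forced to True.
  then x7 is forced to True.
  then x4 is forced to True.
Set x5 = True and propagate.
  then x9 is forced to True.
  then x8 is forced to False.
  then x11 is forced to True.
  then x10 is forced to False.
Every clause has at least one true literal under this assignment.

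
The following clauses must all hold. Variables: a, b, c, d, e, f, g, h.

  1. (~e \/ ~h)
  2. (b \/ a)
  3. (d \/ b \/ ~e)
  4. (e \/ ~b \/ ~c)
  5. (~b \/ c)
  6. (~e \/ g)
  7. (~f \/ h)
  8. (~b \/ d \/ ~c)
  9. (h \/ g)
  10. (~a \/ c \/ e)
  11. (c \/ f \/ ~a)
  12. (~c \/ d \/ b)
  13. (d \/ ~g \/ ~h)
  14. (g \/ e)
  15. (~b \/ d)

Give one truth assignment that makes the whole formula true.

a = True, b = False, c = True, d = True, e = True, f = False, g = True, h = False

d occurs only positively in the remaining clauses — set d = True.
Set a = True and propagate.
Set b = False and propagate.
For the remaining variables, c = True, e = True, f = False, g = True, h = False works.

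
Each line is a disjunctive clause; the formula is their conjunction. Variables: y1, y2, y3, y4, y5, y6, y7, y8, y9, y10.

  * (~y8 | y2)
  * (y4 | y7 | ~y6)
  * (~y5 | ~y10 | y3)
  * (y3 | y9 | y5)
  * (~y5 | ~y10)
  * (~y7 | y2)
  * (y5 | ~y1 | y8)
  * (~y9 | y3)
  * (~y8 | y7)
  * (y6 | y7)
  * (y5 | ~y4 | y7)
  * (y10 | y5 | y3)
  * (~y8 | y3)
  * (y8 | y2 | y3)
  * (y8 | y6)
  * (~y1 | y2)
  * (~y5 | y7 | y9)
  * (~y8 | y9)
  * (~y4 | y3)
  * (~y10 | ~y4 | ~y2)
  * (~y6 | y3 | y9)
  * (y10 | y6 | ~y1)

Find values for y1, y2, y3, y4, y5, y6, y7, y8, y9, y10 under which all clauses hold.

y1 occurs only negated in the remaining clauses — set y1 = False.
y3 occurs only positively in the remaining clauses — set y3 = True.
Branch on y2: take y2 = True.
For the remaining variables, y4 = False, y5 = True, y6 = True, y7 = True, y8 = False, y9 = True, y10 = False works.

y1=False, y2=True, y3=True, y4=False, y5=True, y6=True, y7=True, y8=False, y9=True, y10=False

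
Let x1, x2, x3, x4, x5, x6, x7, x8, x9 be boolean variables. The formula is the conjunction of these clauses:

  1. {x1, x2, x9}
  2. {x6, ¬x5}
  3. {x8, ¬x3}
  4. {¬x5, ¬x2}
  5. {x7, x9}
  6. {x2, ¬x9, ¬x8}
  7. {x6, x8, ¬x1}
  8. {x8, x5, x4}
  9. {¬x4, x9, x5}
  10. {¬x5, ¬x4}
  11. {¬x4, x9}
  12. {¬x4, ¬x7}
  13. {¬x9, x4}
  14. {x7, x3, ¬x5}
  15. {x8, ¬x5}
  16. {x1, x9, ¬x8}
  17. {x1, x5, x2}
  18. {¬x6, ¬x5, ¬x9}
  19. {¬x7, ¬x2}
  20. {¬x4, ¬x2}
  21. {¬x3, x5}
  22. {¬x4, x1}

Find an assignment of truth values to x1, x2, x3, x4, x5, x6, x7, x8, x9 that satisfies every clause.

x1=1, x2=0, x3=1, x4=0, x5=1, x6=1, x7=1, x8=1, x9=0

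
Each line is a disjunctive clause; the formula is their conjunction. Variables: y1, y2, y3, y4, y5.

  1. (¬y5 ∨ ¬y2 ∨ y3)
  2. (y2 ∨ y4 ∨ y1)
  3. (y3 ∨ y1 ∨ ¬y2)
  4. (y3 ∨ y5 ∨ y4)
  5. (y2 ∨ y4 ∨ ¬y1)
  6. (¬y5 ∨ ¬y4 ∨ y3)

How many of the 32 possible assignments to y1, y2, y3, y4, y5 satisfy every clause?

15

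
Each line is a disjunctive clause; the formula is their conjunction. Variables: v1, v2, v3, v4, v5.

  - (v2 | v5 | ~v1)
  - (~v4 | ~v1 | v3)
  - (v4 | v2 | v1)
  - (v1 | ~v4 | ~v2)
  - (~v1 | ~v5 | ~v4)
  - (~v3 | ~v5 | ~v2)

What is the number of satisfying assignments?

Case analysis on v1 and v2:
  v1=1, v2=1: remaining (v3,v4,v5) ∈ {(0,0,0); (0,0,1); (1,0,0); (1,1,0)} — 4.
  v1=1, v2=0: remaining (v3,v4,v5) ∈ {(0,0,1); (1,0,1)} — 2.
  v1=0, v2=1: remaining (v3,v4,v5) ∈ {(0,0,0); (0,0,1); (1,0,0)} — 3.
  v1=0, v2=0: remaining (v3,v4,v5) ∈ {(0,1,0); (0,1,1); (1,1,0); (1,1,1)} — 4.
Total: 4 + 2 + 3 + 4 = 13.

13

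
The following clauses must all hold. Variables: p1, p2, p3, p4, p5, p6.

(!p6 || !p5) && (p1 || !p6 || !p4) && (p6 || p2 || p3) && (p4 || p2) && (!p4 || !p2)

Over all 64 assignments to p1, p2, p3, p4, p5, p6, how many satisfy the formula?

Case analysis on p2 and p4:
  p2=T, p4=T: a clause becomes empty — 0.
  p2=T, p4=F: p1, p3 free; 3 ways for (p5,p6) × 2^2 = 12.
  p2=F, p4=T: 6 of the 16 assignments to (p1,p3,p5,p6) work.
  p2=F, p4=F: a clause becomes empty — 0.
Total: 0 + 12 + 6 + 0 = 18.

18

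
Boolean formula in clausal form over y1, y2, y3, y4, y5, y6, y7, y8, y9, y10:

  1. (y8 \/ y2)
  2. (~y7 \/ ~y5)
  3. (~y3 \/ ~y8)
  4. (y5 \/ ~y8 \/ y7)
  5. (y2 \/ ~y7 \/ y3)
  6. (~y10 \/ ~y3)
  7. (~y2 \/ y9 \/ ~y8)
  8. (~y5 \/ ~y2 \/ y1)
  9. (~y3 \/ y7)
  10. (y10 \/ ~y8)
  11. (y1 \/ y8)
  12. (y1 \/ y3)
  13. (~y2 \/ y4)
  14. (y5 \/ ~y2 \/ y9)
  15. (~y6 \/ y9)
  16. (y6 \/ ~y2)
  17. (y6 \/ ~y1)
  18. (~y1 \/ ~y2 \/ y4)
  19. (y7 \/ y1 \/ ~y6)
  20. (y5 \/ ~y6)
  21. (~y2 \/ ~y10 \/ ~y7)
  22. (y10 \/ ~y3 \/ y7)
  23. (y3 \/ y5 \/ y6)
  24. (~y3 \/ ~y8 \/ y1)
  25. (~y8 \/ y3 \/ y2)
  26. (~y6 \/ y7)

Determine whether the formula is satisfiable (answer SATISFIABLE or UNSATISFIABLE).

UNSATISFIABLE

y2 = True:
  propagation gives y4=True, y6=True, y9=True, y5=True; an empty clause results — contradiction.
y2 = False:
  propagation gives y8=True, y3=False; an empty clause results — contradiction.
Every branch closes, so no satisfying assignment exists.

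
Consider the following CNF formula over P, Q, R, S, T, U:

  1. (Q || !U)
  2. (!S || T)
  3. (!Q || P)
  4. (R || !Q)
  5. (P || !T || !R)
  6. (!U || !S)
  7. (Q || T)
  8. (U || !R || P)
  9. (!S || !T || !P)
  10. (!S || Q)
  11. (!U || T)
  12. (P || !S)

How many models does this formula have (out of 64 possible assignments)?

Satisfying assignments:
  P=F Q=F R=F S=F T=T U=F
  P=T Q=F R=F S=F T=T U=F
  P=T Q=F R=T S=F T=T U=F
  P=T Q=T R=T S=F T=F U=F
  P=T Q=T R=T S=F T=T U=F
  P=T Q=T R=T S=F T=T U=T
That's 6 in total.

6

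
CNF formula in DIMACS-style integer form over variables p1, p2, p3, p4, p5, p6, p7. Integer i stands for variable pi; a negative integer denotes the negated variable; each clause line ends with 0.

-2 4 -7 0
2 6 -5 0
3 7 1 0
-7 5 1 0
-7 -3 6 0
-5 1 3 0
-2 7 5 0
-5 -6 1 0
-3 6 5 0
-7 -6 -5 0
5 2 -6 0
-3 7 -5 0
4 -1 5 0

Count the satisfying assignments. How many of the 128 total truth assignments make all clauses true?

Split on p5, then p7.
  p5=1, p7=1: remaining (p1,p2,p3,p4,p6) ∈ {(1,1,0,1,0)} — 1.
  p5=1, p7=0: p4 free; 3 ways for (p1,p2,p3,p6) × 2^1 = 6.
  p5=0, p7=1: remaining (p1,p2,p3,p4,p6) ∈ {(1,0,0,1,0); (1,1,0,1,0); (1,1,0,1,1); (1,1,1,1,1)} — 4.
  p5=0, p7=0: remaining (p1,p2,p3,p4,p6) ∈ {(1,0,0,1,0)} — 1.
Total: 1 + 6 + 4 + 1 = 12.

12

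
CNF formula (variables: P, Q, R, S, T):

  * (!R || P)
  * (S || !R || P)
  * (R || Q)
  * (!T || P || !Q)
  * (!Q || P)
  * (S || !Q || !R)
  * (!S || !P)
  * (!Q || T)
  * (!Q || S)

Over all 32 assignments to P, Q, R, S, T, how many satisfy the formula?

2

The models are:
  P=T Q=F R=T S=F T=F
  P=T Q=F R=T S=F T=T
Count: 2.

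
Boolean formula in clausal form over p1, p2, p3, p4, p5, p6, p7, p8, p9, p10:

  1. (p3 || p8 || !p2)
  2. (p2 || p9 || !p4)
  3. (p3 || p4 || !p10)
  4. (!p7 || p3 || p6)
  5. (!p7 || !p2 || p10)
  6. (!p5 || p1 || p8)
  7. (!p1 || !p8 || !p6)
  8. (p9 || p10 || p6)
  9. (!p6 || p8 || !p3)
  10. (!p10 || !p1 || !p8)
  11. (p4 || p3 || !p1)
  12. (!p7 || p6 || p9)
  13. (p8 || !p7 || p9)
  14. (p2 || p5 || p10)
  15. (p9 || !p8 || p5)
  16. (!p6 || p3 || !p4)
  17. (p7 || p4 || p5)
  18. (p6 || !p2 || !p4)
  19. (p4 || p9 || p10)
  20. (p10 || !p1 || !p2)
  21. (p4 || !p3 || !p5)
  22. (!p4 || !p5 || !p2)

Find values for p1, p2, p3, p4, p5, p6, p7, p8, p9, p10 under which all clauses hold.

p1=False, p2=True, p3=True, p4=False, p5=False, p6=True, p7=True, p8=True, p9=True, p10=True

p9 occurs only positively in the remaining clauses — set p9 = True.
Set p1 = False and propagate.
Branch on p2: take p2 = True.
The remaining clauses are satisfied by p3 = True, p4 = False, p5 = False, p6 = True, p7 = True, p8 = True, p10 = True.
Check each clause:
  1. (p8 || p3 || !p2) — p8 is true.
  2. (!p4 || p2 || p9) — p9 is true.
  3. (p3 || !p10 || p4) — p3 is true.
  4. (p6 || !p7 || p3) — p3 is true.
  5. (!p2 || p10 || !p7) — p10 is true.
  6. (!p5 || p8 || p1) — p8 is true.
  7. (!p6 || !p8 || !p1) — !p1 is true.
  8. (p6 || p9 || p10) — p9 is true.
  9. (!p3 || !p6 || p8) — p8 is true.
  10. (!p8 || !p10 || !p1) — !p1 is true.
  11. (p3 || p4 || !p1) — p3 is true.
  12. (p6 || !p7 || p9) — p6 is true.
  13. (p8 || p9 || !p7) — p8 is true.
  14. (p10 || p2 || p5) — p10 is true.
  15. (p9 || p5 || !p8) — p9 is true.
  16. (!p6 || p3 || !p4) — p3 is true.
  17. (p7 || p5 || p4) — p7 is true.
  18. (!p4 || !p2 || p6) — !p4 is true.
  19. (p4 || p9 || p10) — p9 is true.
  20. (!p2 || p10 || !p1) — p10 is true.
  21. (p4 || !p3 || !p5) — !p5 is true.
  22. (!p4 || !p5 || !p2) — !p5 is true.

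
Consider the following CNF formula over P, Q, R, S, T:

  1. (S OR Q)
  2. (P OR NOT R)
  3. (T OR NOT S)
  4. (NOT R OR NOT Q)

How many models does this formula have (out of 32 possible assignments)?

Split on Q, then R.
  Q=T, R=T: a clause becomes empty — 0.
  Q=T, R=F: P free; 3 ways for (S,T) × 2^1 = 6.
  Q=F, R=T: remaining (P,S,T) ∈ {(T,T,T)} — 1.
  Q=F, R=F: remaining (P,S,T) ∈ {(F,T,T); (T,T,T)} — 2.
Total: 0 + 6 + 1 + 2 = 9.

9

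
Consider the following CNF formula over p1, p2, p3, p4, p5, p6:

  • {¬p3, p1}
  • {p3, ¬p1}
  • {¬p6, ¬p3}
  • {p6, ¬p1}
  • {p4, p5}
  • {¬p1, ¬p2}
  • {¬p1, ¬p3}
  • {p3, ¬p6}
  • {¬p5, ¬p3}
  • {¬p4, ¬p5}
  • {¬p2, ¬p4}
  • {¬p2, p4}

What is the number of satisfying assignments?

2

Satisfying assignments:
  p1=0 p2=0 p3=0 p4=0 p5=1 p6=0
  p1=0 p2=0 p3=0 p4=1 p5=0 p6=0
That's 2 in total.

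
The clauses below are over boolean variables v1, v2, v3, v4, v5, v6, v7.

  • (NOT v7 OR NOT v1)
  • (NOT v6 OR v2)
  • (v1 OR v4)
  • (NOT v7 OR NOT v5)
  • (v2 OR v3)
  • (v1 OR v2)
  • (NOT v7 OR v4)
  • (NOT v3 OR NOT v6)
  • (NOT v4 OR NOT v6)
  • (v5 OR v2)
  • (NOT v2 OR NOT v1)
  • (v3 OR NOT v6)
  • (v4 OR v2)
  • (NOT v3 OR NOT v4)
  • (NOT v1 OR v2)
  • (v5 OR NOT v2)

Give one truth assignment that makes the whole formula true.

Pure literal: v6 appears only negated; assign v6 = False.
Pure literal: v7 appears only negated; assign v7 = False.
Try v1 = False.
  then v4 is forced to True.
  then v2 is forced to True.
  then v3 is forced to False.
  then v5 is forced to True.

v1=False  v2=True  v3=False  v4=True  v5=True  v6=False  v7=False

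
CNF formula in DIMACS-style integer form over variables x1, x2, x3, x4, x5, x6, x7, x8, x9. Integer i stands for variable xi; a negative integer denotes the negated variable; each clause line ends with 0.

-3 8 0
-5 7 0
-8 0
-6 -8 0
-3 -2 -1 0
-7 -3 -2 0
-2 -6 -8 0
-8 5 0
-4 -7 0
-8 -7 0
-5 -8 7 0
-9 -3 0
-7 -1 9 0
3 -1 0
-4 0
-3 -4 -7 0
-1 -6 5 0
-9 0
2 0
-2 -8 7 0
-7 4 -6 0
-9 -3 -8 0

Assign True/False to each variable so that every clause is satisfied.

x1=0  x2=1  x3=0  x4=0  x5=0  x6=0  x7=1  x8=0  x9=0

Check each clause:
  1. (~x3 | x8) — ~x3 is true.
  2. (~x5 | x7) — ~x5 is true.
  3. (~x8) — ~x8 is true.
  4. (~x8 | ~x6) — ~x8 is true.
  5. (~x3 | ~x1 | ~x2) — ~x3 is true.
  6. (~x3 | ~x7 | ~x2) — ~x3 is true.
  7. (~x2 | ~x8 | ~x6) — ~x8 is true.
  8. (~x8 | x5) — ~x8 is true.
  9. (~x7 | ~x4) — ~x4 is true.
  10. (~x8 | ~x7) — ~x8 is true.
  11. (x7 | ~x5 | ~x8) — ~x8 is true.
  12. (~x3 | ~x9) — ~x3 is true.
  13. (~x7 | x9 | ~x1) — ~x1 is true.
  14. (~x1 | x3) — ~x1 is true.
  15. (~x4) — ~x4 is true.
  16. (~x7 | ~x4 | ~x3) — ~x4 is true.
  17. (~x6 | ~x1 | x5) — ~x6 is true.
  18. (~x9) — ~x9 is true.
  19. (x2) — x2 is true.
  20. (~x8 | ~x2 | x7) — ~x8 is true.
  21. (x4 | ~x7 | ~x6) — ~x6 is true.
  22. (~x3 | ~x9 | ~x8) — ~x8 is true.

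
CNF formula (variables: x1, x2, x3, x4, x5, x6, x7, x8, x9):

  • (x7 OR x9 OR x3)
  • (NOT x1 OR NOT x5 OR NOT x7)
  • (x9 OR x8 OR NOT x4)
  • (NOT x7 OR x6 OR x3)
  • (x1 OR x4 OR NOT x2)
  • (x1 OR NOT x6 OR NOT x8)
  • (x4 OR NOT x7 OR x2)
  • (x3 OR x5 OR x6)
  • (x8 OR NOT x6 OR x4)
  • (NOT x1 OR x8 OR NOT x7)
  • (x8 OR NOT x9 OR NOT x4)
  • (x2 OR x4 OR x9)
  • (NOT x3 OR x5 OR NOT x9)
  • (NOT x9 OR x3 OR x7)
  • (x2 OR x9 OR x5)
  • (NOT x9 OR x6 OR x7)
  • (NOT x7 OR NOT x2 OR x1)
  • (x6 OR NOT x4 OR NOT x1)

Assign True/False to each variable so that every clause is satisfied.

x1=F  x2=T  x3=T  x4=T  x5=T  x6=F  x7=F  x8=T  x9=F

Check each clause:
  1. (x9 OR x7 OR x3) — x3 is true.
  2. (NOT x1 OR NOT x5 OR NOT x7) — NOT x7 is true.
  3. (NOT x4 OR x9 OR x8) — x8 is true.
  4. (x3 OR NOT x7 OR x6) — NOT x7 is true.
  5. (NOT x2 OR x4 OR x1) — x4 is true.
  6. (NOT x6 OR x1 OR NOT x8) — NOT x6 is true.
  7. (x4 OR NOT x7 OR x2) — NOT x7 is true.
  8. (x6 OR x5 OR x3) — x3 is true.
  9. (NOT x6 OR x8 OR x4) — x8 is true.
  10. (NOT x1 OR x8 OR NOT x7) — x8 is true.
  11. (NOT x9 OR NOT x4 OR x8) — x8 is true.
  12. (x2 OR x9 OR x4) — x2 is true.
  13. (NOT x9 OR NOT x3 OR x5) — x5 is true.
  14. (NOT x9 OR x7 OR x3) — x3 is true.
  15. (x5 OR x9 OR x2) — x2 is true.
  16. (x6 OR NOT x9 OR x7) — NOT x9 is true.
  17. (NOT x2 OR x1 OR NOT x7) — NOT x7 is true.
  18. (NOT x4 OR x6 OR NOT x1) — NOT x1 is true.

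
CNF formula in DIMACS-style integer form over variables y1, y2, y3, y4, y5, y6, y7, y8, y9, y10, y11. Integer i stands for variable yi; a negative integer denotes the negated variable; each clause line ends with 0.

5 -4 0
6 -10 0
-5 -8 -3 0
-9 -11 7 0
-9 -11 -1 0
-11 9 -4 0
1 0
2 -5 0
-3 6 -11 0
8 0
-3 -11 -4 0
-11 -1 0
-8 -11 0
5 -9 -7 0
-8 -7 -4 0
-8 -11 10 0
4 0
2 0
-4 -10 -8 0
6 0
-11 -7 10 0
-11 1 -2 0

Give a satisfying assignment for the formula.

y1 = T, y2 = T, y3 = F, y4 = T, y5 = T, y6 = T, y7 = F, y8 = T, y9 = F, y10 = F, y11 = F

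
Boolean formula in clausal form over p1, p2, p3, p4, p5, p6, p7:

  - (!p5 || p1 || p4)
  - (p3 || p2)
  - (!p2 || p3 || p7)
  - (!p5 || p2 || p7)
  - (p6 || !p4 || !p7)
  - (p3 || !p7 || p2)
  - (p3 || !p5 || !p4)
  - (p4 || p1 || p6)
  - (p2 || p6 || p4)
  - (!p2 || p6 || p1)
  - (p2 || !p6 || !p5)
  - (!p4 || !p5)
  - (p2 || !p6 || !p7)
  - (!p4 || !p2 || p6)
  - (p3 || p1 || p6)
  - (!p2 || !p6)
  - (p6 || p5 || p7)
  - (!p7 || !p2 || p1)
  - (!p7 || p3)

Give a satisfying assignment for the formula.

p1=False  p2=False  p3=True  p4=True  p5=False  p6=True  p7=False

Check each clause:
  1. (!p5 || p1 || p4) — !p5 is true.
  2. (p2 || p3) — p3 is true.
  3. (p7 || !p2 || p3) — p3 is true.
  4. (p2 || p7 || !p5) — !p5 is true.
  5. (!p7 || !p4 || p6) — !p7 is true.
  6. (p2 || p3 || !p7) — !p7 is true.
  7. (!p5 || !p4 || p3) — p3 is true.
  8. (p4 || p6 || p1) — p4 is true.
  9. (p4 || p6 || p2) — p4 is true.
  10. (!p2 || p6 || p1) — p6 is true.
  11. (p2 || !p5 || !p6) — !p5 is true.
  12. (!p4 || !p5) — !p5 is true.
  13. (!p6 || !p7 || p2) — !p7 is true.
  14. (!p4 || p6 || !p2) — !p2 is true.
  15. (p3 || p6 || p1) — p3 is true.
  16. (!p2 || !p6) — !p2 is true.
  17. (p6 || p5 || p7) — p6 is true.
  18. (!p7 || p1 || !p2) — !p7 is true.
  19. (!p7 || p3) — !p7 is true.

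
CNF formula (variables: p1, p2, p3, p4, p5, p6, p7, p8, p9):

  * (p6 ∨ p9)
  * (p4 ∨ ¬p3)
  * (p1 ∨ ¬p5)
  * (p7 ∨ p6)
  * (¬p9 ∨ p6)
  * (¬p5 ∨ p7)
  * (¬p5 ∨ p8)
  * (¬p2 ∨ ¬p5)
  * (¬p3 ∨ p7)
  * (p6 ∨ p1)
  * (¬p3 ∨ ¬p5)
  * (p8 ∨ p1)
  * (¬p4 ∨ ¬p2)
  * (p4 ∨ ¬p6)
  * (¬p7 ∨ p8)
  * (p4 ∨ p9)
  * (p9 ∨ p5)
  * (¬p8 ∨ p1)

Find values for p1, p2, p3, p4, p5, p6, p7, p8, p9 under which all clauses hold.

Pure literal: p1 appears only positively; assign p1 = True.
p2 occurs only negated in the remaining clauses — set p2 = False.
Branch on p3: take p3 = False.
For the remaining variables, p4 = True, p5 = False, p6 = True, p7 = False, p8 = True, p9 = True works.

p1 = 1, p2 = 0, p3 = 0, p4 = 1, p5 = 0, p6 = 1, p7 = 0, p8 = 1, p9 = 1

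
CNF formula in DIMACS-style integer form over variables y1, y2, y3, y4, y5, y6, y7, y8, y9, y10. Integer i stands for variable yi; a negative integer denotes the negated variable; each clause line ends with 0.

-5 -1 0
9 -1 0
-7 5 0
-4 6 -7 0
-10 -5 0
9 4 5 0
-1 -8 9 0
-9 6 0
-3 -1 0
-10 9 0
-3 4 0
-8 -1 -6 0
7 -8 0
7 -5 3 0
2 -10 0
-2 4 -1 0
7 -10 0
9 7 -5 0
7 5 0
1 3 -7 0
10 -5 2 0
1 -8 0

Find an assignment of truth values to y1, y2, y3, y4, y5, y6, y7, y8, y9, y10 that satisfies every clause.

y1 = F  y2 = T  y3 = T  y4 = T  y5 = T  y6 = T  y7 = T  y8 = F  y9 = F  y10 = F

Pure literal: y8 appears only negated; assign y8 = False.
Try y1 = False.
For the remaining variables, y2 = True, y3 = True, y4 = True, y5 = True, y6 = True, y7 = True, y9 = False, y10 = False works.
Every clause has at least one true literal under this assignment.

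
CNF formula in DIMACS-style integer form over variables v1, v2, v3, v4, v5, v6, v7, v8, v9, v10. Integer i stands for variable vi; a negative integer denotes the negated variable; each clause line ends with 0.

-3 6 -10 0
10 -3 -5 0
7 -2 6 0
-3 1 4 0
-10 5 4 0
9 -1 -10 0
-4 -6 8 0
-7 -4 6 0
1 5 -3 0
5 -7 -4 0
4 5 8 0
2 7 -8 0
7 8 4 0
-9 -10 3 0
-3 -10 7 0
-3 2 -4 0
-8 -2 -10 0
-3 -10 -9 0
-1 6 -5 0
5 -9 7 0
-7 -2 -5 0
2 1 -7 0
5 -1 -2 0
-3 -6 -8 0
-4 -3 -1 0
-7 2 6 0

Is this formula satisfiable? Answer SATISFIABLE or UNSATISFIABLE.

Set v1 = False and propagate.
Try v2 = False.
  then v7 is forced to False.
  then v8 is forced to False.
  then v4 is forced to True.
  then v6 is forced to False.
  then v3 is forced to False.
For the remaining variables, v5 = True, v9 = True, v10 = False works.
So v1=False, v2=False, v3=False, v4=True, v5=True, v6=False, v7=False, v8=False, v9=True, v10=False is a satisfying assignment.

SATISFIABLE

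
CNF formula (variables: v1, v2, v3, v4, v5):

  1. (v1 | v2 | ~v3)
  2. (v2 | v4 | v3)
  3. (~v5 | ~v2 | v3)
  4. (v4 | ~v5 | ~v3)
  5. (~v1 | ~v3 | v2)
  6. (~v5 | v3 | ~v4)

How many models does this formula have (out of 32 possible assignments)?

Split on v3, then v2.
  v3=T, v2=T: v1 free; 3 ways for (v4,v5) × 2^1 = 6.
  v3=T, v2=F: a clause becomes empty — 0.
  v3=F, v2=T: remaining (v1,v4,v5) ∈ {(F,F,F); (F,T,F); (T,F,F); (T,T,F)} — 4.
  v3=F, v2=F: remaining (v1,v4,v5) ∈ {(F,T,F); (T,T,F)} — 2.
Total: 6 + 0 + 4 + 2 = 12.

12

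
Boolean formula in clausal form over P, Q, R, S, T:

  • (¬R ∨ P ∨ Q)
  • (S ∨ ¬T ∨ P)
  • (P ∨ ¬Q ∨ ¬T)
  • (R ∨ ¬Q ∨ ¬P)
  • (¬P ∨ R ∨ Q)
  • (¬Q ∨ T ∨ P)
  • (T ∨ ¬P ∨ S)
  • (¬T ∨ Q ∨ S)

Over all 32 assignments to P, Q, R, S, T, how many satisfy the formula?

8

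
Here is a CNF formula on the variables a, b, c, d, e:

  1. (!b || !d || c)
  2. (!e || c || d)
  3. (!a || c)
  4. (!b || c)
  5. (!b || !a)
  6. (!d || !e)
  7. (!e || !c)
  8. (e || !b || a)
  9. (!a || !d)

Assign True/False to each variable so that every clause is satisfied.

a = T, b = F, c = T, d = F, e = F

Pure literal: b appears only negated; assign b = False.
Branch on a: take a = True.
  then c is forced to True.
  then e is forced to False.
  then d is forced to False.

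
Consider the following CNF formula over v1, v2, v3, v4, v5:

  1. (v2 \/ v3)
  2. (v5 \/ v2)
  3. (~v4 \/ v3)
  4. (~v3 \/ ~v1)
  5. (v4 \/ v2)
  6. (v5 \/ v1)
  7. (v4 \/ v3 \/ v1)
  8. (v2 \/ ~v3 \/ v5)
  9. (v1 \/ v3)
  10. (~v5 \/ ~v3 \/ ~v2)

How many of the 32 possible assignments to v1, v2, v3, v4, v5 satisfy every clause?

3

The models are:
  v1=F v2=F v3=T v4=T v5=T
  v1=T v2=T v3=F v4=F v5=F
  v1=T v2=T v3=F v4=F v5=T
Count: 3.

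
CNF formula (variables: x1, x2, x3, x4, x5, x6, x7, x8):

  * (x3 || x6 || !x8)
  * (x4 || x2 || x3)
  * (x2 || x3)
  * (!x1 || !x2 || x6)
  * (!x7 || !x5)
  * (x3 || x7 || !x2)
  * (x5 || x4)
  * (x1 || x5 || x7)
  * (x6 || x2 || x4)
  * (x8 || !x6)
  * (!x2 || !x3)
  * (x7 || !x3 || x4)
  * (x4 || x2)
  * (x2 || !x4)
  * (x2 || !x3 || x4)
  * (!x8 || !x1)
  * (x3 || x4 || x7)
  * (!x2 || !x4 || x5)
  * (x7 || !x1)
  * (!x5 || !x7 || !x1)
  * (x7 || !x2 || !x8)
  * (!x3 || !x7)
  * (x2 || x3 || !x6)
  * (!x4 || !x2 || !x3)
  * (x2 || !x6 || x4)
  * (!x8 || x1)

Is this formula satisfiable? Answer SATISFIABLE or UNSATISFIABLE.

x2 = True:
  propagation gives x3=False, x7=True, x5=False, x4=True; an empty clause results — contradiction.
x2 = False:
  propagation gives x3=True, x4=True; an empty clause results — contradiction.
Every branch closes, so no satisfying assignment exists.

UNSATISFIABLE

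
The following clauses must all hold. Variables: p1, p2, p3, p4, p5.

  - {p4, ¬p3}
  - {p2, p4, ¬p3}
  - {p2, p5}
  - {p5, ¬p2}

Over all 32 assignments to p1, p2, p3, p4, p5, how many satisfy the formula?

Split on p2, then p3.
  p2=T, p3=T: remaining (p1,p4,p5) ∈ {(F,T,T); (T,T,T)} — 2.
  p2=T, p3=F: remaining (p1,p4,p5) ∈ {(F,F,T); (F,T,T); (T,F,T); (T,T,T)} — 4.
  p2=F, p3=T: remaining (p1,p4,p5) ∈ {(F,T,T); (T,T,T)} — 2.
  p2=F, p3=F: remaining (p1,p4,p5) ∈ {(F,F,T); (F,T,T); (T,F,T); (T,T,T)} — 4.
Total: 2 + 4 + 2 + 4 = 12.

12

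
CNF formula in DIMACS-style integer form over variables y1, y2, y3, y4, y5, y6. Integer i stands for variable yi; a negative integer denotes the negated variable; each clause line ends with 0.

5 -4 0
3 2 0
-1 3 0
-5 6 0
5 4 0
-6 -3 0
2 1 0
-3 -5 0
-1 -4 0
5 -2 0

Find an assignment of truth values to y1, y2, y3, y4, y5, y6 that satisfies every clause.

y1 = False, y2 = True, y3 = False, y4 = True, y5 = True, y6 = True

Branch on y1: take y1 = False.
  then y2 is forced to True.
  then y5 is forced to True.
  then y6 is forced to True.
  then y3 is forced to False.
y4 is now unconstrained; take y4 = True.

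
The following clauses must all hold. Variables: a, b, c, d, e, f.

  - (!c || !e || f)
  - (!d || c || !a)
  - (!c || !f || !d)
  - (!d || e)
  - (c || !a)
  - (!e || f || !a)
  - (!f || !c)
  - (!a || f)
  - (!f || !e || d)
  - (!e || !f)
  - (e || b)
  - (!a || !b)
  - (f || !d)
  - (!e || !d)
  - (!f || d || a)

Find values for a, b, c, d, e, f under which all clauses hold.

a=False  b=False  c=False  d=False  e=True  f=False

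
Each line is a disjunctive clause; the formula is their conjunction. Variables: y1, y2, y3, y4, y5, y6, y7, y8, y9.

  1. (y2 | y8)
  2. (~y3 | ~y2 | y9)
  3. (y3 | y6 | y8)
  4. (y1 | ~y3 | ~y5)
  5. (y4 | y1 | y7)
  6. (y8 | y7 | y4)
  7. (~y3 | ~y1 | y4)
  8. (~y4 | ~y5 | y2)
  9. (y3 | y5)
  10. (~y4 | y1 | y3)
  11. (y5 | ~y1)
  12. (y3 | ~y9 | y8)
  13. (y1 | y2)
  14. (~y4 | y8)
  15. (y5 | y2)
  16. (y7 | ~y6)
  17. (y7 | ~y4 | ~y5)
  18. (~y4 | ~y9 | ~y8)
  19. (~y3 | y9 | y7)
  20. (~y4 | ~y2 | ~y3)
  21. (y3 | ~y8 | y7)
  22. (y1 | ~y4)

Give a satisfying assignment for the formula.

y7 occurs only positively in the remaining clauses — set y7 = True.
Branch on y1: take y1 = True.
  then y5 is forced to True.
Branch on y2: take y2 = True.
Branch on y3: take y3 = False.
For the remaining variables, y4 = True, y6 = False, y8 = True, y9 = False works.
Every clause has at least one true literal under this assignment.

y1=T  y2=T  y3=F  y4=T  y5=T  y6=F  y7=T  y8=T  y9=F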